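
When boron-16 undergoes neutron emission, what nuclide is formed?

B-15

Neutron emission: mass number changes by -1, atomic number by +0.
A: 16 − 1 = 15; Z: 5 = 5.
Z = 5 is boron, so the daughter is boron-15.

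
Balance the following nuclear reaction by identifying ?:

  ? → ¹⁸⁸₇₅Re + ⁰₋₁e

Conserve mass number: A = 188 + 0, so A = 188.
Conserve atomic number: Z = 75 − 1, so Z = 74.
Z = 74 is tungsten, so the species is ¹⁸⁸₇₄W.

W-188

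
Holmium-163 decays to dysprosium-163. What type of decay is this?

ΔA = 163 − 163 = 0; ΔZ = 66 − 67 = -1.
A is unchanged and Z drops by 1 — a proton has become a neutron (β⁺ emission or electron capture).

beta-plus decay or electron capture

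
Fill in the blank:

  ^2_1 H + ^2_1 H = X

He-4

Conserve mass number: 2 + 2 = A, so A = 4.
Conserve atomic number: 1 + 1 = Z, so Z = 2.
A = 4 and Z = 2 is ^4_2 He — an alpha particle.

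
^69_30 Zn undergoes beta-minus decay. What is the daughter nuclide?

Ga-69

Beta-minus decay: mass number changes by +0, atomic number by +1.
A: 69 = 69; Z: 30 + 1 = 31.
Z = 31 is gallium, so the daughter is ^69_31 Ga.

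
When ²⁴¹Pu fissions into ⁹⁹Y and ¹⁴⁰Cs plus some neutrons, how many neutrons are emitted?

2

Conserve mass number: 241 = 99 + 140 + k, so k = 241 − 239 = 2.
Check atomic number: 94 = 39 + 55 + 0 = 94. ✓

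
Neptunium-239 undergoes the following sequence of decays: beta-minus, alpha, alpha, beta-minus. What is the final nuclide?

Start: (A, Z) = (239, 93).
After β⁻: (239, 94).
After α: (235, 92).
After α: (231, 90).
After β⁻: (231, 91).
Z = 91 is protactinium.

Pa-231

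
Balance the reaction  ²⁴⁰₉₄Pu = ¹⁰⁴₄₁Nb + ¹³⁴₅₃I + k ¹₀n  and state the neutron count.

2

Conserve mass number: 240 = 104 + 134 + k, so k = 240 − 238 = 2.
Check atomic number: 94 = 41 + 53 + 0 = 94. ✓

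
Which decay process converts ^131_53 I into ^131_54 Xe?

beta-minus decay

ΔA = 131 − 131 = 0; ΔZ = 54 − 53 = +1.
A is unchanged and Z rises by 1 — a neutron has become a proton (β⁻ decay).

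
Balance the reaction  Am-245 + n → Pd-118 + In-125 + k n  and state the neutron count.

3

Conserve mass number: 246 = 118 + 125 + k, so k = 246 − 243 = 3.
Check atomic number: 95 = 46 + 49 + 0 = 95. ✓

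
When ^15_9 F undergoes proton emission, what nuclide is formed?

O-14

Proton emission: mass number changes by -1, atomic number by -1.
A: 15 − 1 = 14; Z: 9 − 1 = 8.
Z = 8 is oxygen, so the daughter is ^14_8 O.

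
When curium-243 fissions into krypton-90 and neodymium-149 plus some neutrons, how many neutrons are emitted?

4

Conserve mass number: 243 = 90 + 149 + k, so k = 243 − 239 = 4.
Check atomic number: 96 = 36 + 60 + 0 = 96. ✓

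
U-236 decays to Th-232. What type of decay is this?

alpha decay

ΔA = 232 − 236 = -4; ΔZ = 90 − 92 = -2.
A drops by 4 and Z drops by 2 — the signature of alpha emission.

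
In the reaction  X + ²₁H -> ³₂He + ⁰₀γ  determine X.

Conserve mass number: A + 2 = 3 + 0, so A = 1.
Conserve atomic number: Z + 1 = 2 + 0, so Z = 1.
A = 1 and Z = 1 is ¹₁H — a proton.

proton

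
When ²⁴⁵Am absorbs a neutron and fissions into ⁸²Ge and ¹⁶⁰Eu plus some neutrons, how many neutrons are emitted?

Conserve mass number: 246 = 82 + 160 + k, so k = 246 − 242 = 4.
Check atomic number: 95 = 32 + 63 + 0 = 95. ✓

4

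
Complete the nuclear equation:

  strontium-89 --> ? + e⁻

Y-89

Conserve mass number: 89 = A + 0, so A = 89.
Conserve atomic number: 38 = Z − 1, so Z = 39.
Z = 39 is yttrium, so the species is yttrium-89.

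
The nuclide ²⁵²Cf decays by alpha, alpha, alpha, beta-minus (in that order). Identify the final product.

Start: (A, Z) = (252, 98).
After α: (248, 96).
After α: (244, 94).
After α: (240, 92).
After β⁻: (240, 93).
Z = 93 is neptunium.

Np-240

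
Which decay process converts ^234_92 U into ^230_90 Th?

alpha decay

ΔA = 230 − 234 = -4; ΔZ = 90 − 92 = -2.
A drops by 4 and Z drops by 2 — the signature of alpha emission.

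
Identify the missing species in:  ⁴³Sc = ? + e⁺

Conserve mass number: 43 = A + 0, so A = 43.
Conserve atomic number: 21 = Z + 1, so Z = 20.
Z = 20 is calcium, so the species is ⁴³Ca.

Ca-43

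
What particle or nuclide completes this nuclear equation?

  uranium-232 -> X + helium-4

Conserve mass number: 232 = A + 4, so A = 228.
Conserve atomic number: 92 = Z + 2, so Z = 90.
Z = 90 is thorium, so the species is thorium-228.

Th-228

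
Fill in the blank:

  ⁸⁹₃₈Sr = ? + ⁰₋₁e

Conserve mass number: 89 = A + 0, so A = 89.
Conserve atomic number: 38 = Z − 1, so Z = 39.
Z = 39 is yttrium, so the species is ⁸⁹₃₉Y.

Y-89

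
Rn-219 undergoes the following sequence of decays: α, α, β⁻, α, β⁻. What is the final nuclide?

Pb-207

Start: (A, Z) = (219, 86).
After α: (215, 84).
After α: (211, 82).
After β⁻: (211, 83).
After α: (207, 81).
After β⁻: (207, 82).
Z = 82 is lead.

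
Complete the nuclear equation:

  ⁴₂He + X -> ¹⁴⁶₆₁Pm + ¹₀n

Pr-143

Conserve mass number: 4 + A = 146 + 1, so A = 143.
Conserve atomic number: 2 + Z = 61 + 0, so Z = 59.
Z = 59 is praseodymium, so the species is ¹⁴³₅₉Pr.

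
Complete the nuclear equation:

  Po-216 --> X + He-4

Conserve mass number: 216 = A + 4, so A = 212.
Conserve atomic number: 84 = Z + 2, so Z = 82.
Z = 82 is lead, so the species is Pb-212.

Pb-212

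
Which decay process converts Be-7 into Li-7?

ΔA = 7 − 7 = 0; ΔZ = 3 − 4 = -1.
A is unchanged and Z drops by 1 — a proton has become a neutron (β⁺ emission or electron capture).

beta-plus decay or electron capture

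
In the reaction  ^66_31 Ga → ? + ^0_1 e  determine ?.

Conserve mass number: 66 = A + 0, so A = 66.
Conserve atomic number: 31 = Z + 1, so Z = 30.
Z = 30 is zinc, so the species is ^66_30 Zn.

Zn-66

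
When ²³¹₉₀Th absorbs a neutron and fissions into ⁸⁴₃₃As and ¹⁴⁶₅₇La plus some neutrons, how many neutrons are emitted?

Conserve mass number: 232 = 84 + 146 + k, so k = 232 − 230 = 2.
Check atomic number: 90 = 33 + 57 + 0 = 90. ✓

2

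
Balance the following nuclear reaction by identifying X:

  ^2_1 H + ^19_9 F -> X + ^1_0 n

Conserve mass number: 2 + 19 = A + 1, so A = 20.
Conserve atomic number: 1 + 9 = Z + 0, so Z = 10.
Z = 10 is neon, so the species is ^20_10 Ne.

Ne-20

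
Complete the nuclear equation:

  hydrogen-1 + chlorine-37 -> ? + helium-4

S-34

Conserve mass number: 1 + 37 = A + 4, so A = 34.
Conserve atomic number: 1 + 17 = Z + 2, so Z = 16.
Z = 16 is sulfur, so the species is sulfur-34.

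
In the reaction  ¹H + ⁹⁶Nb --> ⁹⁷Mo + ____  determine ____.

Conserve mass number: 1 + 96 = 97 + A, so A = 0.
Conserve atomic number: 1 + 41 = 42 + Z, so Z = 0.
A = 0 and Z = 0 is γ — a gamma ray.

gamma ray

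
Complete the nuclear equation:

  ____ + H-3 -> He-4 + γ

Conserve mass number: A + 3 = 4 + 0, so A = 1.
Conserve atomic number: Z + 1 = 2 + 0, so Z = 1.
A = 1 and Z = 1 is H-1 — a proton.

proton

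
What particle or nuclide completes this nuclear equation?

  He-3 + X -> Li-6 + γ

Conserve mass number: 3 + A = 6 + 0, so A = 3.
Conserve atomic number: 2 + Z = 3 + 0, so Z = 1.
A = 3 and Z = 1 is H-3 — a triton.

triton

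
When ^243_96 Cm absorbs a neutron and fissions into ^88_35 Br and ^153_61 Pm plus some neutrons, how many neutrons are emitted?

3

Conserve mass number: 244 = 88 + 153 + k, so k = 244 − 241 = 3.
Check atomic number: 96 = 35 + 61 + 0 = 96. ✓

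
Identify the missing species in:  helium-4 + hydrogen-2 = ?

Li-6

Conserve mass number: 4 + 2 = A, so A = 6.
Conserve atomic number: 2 + 1 = Z, so Z = 3.
Z = 3 is lithium, so the species is lithium-6.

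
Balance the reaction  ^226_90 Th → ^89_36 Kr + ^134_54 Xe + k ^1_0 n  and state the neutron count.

3

Conserve mass number: 226 = 89 + 134 + k, so k = 226 − 223 = 3.
Check atomic number: 90 = 36 + 54 + 0 = 90. ✓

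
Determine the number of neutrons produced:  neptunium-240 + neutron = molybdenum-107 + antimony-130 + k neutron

4

Conserve mass number: 241 = 107 + 130 + k, so k = 241 − 237 = 4.
Check atomic number: 93 = 42 + 51 + 0 = 93. ✓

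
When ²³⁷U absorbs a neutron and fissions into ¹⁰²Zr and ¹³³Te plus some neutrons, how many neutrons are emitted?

3

Conserve mass number: 238 = 102 + 133 + k, so k = 238 − 235 = 3.
Check atomic number: 92 = 40 + 52 + 0 = 92. ✓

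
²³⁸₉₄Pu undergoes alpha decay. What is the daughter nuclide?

Alpha decay: mass number changes by -4, atomic number by -2.
A: 238 − 4 = 234; Z: 94 − 2 = 92.
Z = 92 is uranium, so the daughter is ²³⁴₉₂U.

U-234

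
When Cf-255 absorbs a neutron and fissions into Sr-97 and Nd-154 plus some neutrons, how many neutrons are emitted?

5

Conserve mass number: 256 = 97 + 154 + k, so k = 256 − 251 = 5.
Check atomic number: 98 = 38 + 60 + 0 = 98. ✓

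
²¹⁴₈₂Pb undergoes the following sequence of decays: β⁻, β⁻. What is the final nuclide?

Po-214

Start: (A, Z) = (214, 82).
After β⁻: (214, 83).
After β⁻: (214, 84).
Z = 84 is polonium.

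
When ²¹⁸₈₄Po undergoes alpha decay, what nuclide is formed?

Alpha decay: mass number changes by -4, atomic number by -2.
A: 218 − 4 = 214; Z: 84 − 2 = 82.
Z = 82 is lead, so the daughter is ²¹⁴₈₂Pb.

Pb-214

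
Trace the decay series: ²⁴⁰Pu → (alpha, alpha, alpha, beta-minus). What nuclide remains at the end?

Start: (A, Z) = (240, 94).
After α: (236, 92).
After α: (232, 90).
After α: (228, 88).
After β⁻: (228, 89).
Z = 89 is actinium.

Ac-228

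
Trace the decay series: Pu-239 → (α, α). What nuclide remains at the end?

Start: (A, Z) = (239, 94).
After α: (235, 92).
After α: (231, 90).
Z = 90 is thorium.

Th-231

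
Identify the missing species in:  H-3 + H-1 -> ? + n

Conserve mass number: 3 + 1 = A + 1, so A = 3.
Conserve atomic number: 1 + 1 = Z + 0, so Z = 2.
Z = 2 is helium, so the species is He-3.

He-3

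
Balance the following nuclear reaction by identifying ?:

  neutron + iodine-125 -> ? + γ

I-126

Conserve mass number: 1 + 125 = A + 0, so A = 126.
Conserve atomic number: 0 + 53 = Z + 0, so Z = 53.
Z = 53 is iodine, so the species is iodine-126.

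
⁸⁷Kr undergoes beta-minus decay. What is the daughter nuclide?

Beta-minus decay: mass number changes by +0, atomic number by +1.
A: 87 = 87; Z: 36 + 1 = 37.
Z = 37 is rubidium, so the daughter is ⁸⁷Rb.

Rb-87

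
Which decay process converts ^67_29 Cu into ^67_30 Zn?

ΔA = 67 − 67 = 0; ΔZ = 30 − 29 = +1.
A is unchanged and Z rises by 1 — a neutron has become a proton (β⁻ decay).

beta-minus decay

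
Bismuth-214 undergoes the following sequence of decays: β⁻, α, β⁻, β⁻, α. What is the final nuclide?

Pb-206

Start: (A, Z) = (214, 83).
After β⁻: (214, 84).
After α: (210, 82).
After β⁻: (210, 83).
After β⁻: (210, 84).
After α: (206, 82).
Z = 82 is lead.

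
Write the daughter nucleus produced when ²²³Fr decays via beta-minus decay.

Ra-223

Beta-minus decay: mass number changes by +0, atomic number by +1.
A: 223 = 223; Z: 87 + 1 = 88.
Z = 88 is radium, so the daughter is ²²³Ra.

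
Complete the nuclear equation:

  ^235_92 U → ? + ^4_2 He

Th-231

Conserve mass number: 235 = A + 4, so A = 231.
Conserve atomic number: 92 = Z + 2, so Z = 90.
Z = 90 is thorium, so the species is ^231_90 Th.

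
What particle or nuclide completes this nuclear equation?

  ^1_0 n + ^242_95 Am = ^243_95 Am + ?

gamma ray

Conserve mass number: 1 + 242 = 243 + A, so A = 0.
Conserve atomic number: 0 + 95 = 95 + Z, so Z = 0.
A = 0 and Z = 0 is ^0_0 γ — a gamma ray.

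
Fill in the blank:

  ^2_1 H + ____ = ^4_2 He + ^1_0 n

Conserve mass number: 2 + A = 4 + 1, so A = 3.
Conserve atomic number: 1 + Z = 2 + 0, so Z = 1.
A = 3 and Z = 1 is ^3_1 H — a triton.

triton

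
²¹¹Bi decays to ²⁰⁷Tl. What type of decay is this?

ΔA = 207 − 211 = -4; ΔZ = 81 − 83 = -2.
A drops by 4 and Z drops by 2 — the signature of alpha emission.

alpha decay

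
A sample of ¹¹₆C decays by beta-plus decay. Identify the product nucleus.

Beta-plus decay: mass number changes by +0, atomic number by -1.
A: 11 = 11; Z: 6 − 1 = 5.
Z = 5 is boron, so the daughter is ¹¹₅B.

B-11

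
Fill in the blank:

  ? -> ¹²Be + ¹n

Conserve mass number: A = 12 + 1, so A = 13.
Conserve atomic number: Z = 4 + 0, so Z = 4.
Z = 4 is beryllium, so the species is ¹³Be.

Be-13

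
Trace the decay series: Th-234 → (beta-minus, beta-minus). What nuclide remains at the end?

Start: (A, Z) = (234, 90).
After β⁻: (234, 91).
After β⁻: (234, 92).
Z = 92 is uranium.

U-234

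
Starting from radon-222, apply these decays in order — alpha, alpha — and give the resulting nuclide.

Pb-214

Start: (A, Z) = (222, 86).
After α: (218, 84).
After α: (214, 82).
Z = 82 is lead.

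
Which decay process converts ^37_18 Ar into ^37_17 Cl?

beta-plus decay or electron capture

ΔA = 37 − 37 = 0; ΔZ = 17 − 18 = -1.
A is unchanged and Z drops by 1 — a proton has become a neutron (β⁺ emission or electron capture).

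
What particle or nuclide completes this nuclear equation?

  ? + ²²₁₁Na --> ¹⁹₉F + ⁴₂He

neutron

Conserve mass number: A + 22 = 19 + 4, so A = 1.
Conserve atomic number: Z + 11 = 9 + 2, so Z = 0.
A = 1 and Z = 0 is ¹₀n — a neutron.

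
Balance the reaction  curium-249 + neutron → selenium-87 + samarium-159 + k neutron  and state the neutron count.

Conserve mass number: 250 = 87 + 159 + k, so k = 250 − 246 = 4.
Check atomic number: 96 = 34 + 62 + 0 = 96. ✓

4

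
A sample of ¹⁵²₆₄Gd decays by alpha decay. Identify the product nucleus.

Sm-148

Alpha decay: mass number changes by -4, atomic number by -2.
A: 152 − 4 = 148; Z: 64 − 2 = 62.
Z = 62 is samarium, so the daughter is ¹⁴⁸₆₂Sm.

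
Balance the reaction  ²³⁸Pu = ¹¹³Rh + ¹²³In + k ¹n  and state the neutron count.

Conserve mass number: 238 = 113 + 123 + k, so k = 238 − 236 = 2.
Check atomic number: 94 = 45 + 49 + 0 = 94. ✓

2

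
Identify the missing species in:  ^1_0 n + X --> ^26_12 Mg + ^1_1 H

Al-26

Conserve mass number: 1 + A = 26 + 1, so A = 26.
Conserve atomic number: 0 + Z = 12 + 1, so Z = 13.
Z = 13 is aluminium, so the species is ^26_13 Al.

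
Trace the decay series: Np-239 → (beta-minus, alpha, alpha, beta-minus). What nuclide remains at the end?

Start: (A, Z) = (239, 93).
After β⁻: (239, 94).
After α: (235, 92).
After α: (231, 90).
After β⁻: (231, 91).
Z = 91 is protactinium.

Pa-231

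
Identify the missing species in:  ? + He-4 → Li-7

triton

Conserve mass number: A + 4 = 7, so A = 3.
Conserve atomic number: Z + 2 = 3, so Z = 1.
A = 3 and Z = 1 is H-3 — a triton.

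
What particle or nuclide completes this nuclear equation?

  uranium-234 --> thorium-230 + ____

Conserve mass number: 234 = 230 + A, so A = 4.
Conserve atomic number: 92 = 90 + Z, so Z = 2.
A = 4 and Z = 2 is helium-4 — an alpha particle.

alpha particle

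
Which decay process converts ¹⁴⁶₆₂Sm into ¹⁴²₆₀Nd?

alpha decay

ΔA = 142 − 146 = -4; ΔZ = 60 − 62 = -2.
A drops by 4 and Z drops by 2 — the signature of alpha emission.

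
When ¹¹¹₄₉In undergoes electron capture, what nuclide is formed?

Cd-111

Electron capture: mass number changes by +0, atomic number by -1.
A: 111 = 111; Z: 49 − 1 = 48.
Z = 48 is cadmium, so the daughter is ¹¹¹₄₈Cd.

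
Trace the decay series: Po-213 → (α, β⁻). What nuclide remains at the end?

Start: (A, Z) = (213, 84).
After α: (209, 82).
After β⁻: (209, 83).
Z = 83 is bismuth.

Bi-209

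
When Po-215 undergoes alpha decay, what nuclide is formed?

Pb-211

Alpha decay: mass number changes by -4, atomic number by -2.
A: 215 − 4 = 211; Z: 84 − 2 = 82.
Z = 82 is lead, so the daughter is Pb-211.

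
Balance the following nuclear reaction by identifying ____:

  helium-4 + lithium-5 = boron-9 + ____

Conserve mass number: 4 + 5 = 9 + A, so A = 0.
Conserve atomic number: 2 + 3 = 5 + Z, so Z = 0.
A = 0 and Z = 0 is γ — a gamma ray.

gamma ray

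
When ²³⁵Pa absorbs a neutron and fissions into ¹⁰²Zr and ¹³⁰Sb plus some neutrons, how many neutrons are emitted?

4

Conserve mass number: 236 = 102 + 130 + k, so k = 236 − 232 = 4.
Check atomic number: 91 = 40 + 51 + 0 = 91. ✓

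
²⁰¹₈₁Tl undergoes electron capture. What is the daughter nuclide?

Hg-201

Electron capture: mass number changes by +0, atomic number by -1.
A: 201 = 201; Z: 81 − 1 = 80.
Z = 80 is mercury, so the daughter is ²⁰¹₈₀Hg.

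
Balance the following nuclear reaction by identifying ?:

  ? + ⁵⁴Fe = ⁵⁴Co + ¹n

proton

Conserve mass number: A + 54 = 54 + 1, so A = 1.
Conserve atomic number: Z + 26 = 27 + 0, so Z = 1.
A = 1 and Z = 1 is ¹H — a proton.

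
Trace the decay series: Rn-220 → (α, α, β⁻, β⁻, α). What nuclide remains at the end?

Start: (A, Z) = (220, 86).
After α: (216, 84).
After α: (212, 82).
After β⁻: (212, 83).
After β⁻: (212, 84).
After α: (208, 82).
Z = 82 is lead.

Pb-208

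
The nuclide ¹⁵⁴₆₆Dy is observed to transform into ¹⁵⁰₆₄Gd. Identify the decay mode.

ΔA = 150 − 154 = -4; ΔZ = 64 − 66 = -2.
A drops by 4 and Z drops by 2 — the signature of alpha emission.

alpha decay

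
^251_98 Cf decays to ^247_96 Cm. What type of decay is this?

ΔA = 247 − 251 = -4; ΔZ = 96 − 98 = -2.
A drops by 4 and Z drops by 2 — the signature of alpha emission.

alpha decay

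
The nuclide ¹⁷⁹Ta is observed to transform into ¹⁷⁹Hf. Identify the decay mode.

ΔA = 179 − 179 = 0; ΔZ = 72 − 73 = -1.
A is unchanged and Z drops by 1 — a proton has become a neutron (β⁺ emission or electron capture).

beta-plus decay or electron capture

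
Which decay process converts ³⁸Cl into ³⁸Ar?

beta-minus decay

ΔA = 38 − 38 = 0; ΔZ = 18 − 17 = +1.
A is unchanged and Z rises by 1 — a neutron has become a proton (β⁻ decay).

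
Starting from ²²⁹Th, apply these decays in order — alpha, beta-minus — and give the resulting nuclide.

Ac-225

Start: (A, Z) = (229, 90).
After α: (225, 88).
After β⁻: (225, 89).
Z = 89 is actinium.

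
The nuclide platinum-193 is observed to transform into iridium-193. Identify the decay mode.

beta-plus decay or electron capture

ΔA = 193 − 193 = 0; ΔZ = 77 − 78 = -1.
A is unchanged and Z drops by 1 — a proton has become a neutron (β⁺ emission or electron capture).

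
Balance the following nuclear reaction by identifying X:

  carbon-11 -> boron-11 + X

Conserve mass number: 11 = 11 + A, so A = 0.
Conserve atomic number: 6 = 5 + Z, so Z = 1.
A = 0 and Z = 1 is e⁺ — a positron.

positron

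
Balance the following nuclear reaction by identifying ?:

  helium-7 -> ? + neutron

Conserve mass number: 7 = A + 1, so A = 6.
Conserve atomic number: 2 = Z + 0, so Z = 2.
Z = 2 is helium, so the species is helium-6.

He-6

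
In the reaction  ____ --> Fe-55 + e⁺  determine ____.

Co-55

Conserve mass number: A = 55 + 0, so A = 55.
Conserve atomic number: Z = 26 + 1, so Z = 27.
Z = 27 is cobalt, so the species is Co-55.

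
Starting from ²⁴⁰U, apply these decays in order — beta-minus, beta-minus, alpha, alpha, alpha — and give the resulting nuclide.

Ra-228

Start: (A, Z) = (240, 92).
After β⁻: (240, 93).
After β⁻: (240, 94).
After α: (236, 92).
After α: (232, 90).
After α: (228, 88).
Z = 88 is radium.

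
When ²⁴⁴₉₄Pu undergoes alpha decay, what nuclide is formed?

Alpha decay: mass number changes by -4, atomic number by -2.
A: 244 − 4 = 240; Z: 94 − 2 = 92.
Z = 92 is uranium, so the daughter is ²⁴⁰₉₂U.

U-240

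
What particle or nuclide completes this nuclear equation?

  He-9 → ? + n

He-8

Conserve mass number: 9 = A + 1, so A = 8.
Conserve atomic number: 2 = Z + 0, so Z = 2.
Z = 2 is helium, so the species is He-8.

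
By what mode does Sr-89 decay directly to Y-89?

ΔA = 89 − 89 = 0; ΔZ = 39 − 38 = +1.
A is unchanged and Z rises by 1 — a neutron has become a proton (β⁻ decay).

beta-minus decay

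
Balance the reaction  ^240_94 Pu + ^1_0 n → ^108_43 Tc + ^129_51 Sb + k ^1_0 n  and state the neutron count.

Conserve mass number: 241 = 108 + 129 + k, so k = 241 − 237 = 4.
Check atomic number: 94 = 43 + 51 + 0 = 94. ✓

4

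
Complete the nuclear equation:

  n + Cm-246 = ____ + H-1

Am-246

Conserve mass number: 1 + 246 = A + 1, so A = 246.
Conserve atomic number: 0 + 96 = Z + 1, so Z = 95.
Z = 95 is americium, so the species is Am-246.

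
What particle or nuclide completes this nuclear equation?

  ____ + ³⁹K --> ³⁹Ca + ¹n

proton

Conserve mass number: A + 39 = 39 + 1, so A = 1.
Conserve atomic number: Z + 19 = 20 + 0, so Z = 1.
A = 1 and Z = 1 is ¹H — a proton.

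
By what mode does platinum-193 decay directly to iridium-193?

ΔA = 193 − 193 = 0; ΔZ = 77 − 78 = -1.
A is unchanged and Z drops by 1 — a proton has become a neutron (β⁺ emission or electron capture).

beta-plus decay or electron capture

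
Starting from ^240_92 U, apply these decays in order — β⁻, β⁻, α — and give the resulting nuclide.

U-236

Start: (A, Z) = (240, 92).
After β⁻: (240, 93).
After β⁻: (240, 94).
After α: (236, 92).
Z = 92 is uranium.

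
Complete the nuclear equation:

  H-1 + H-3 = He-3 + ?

neutron

Conserve mass number: 1 + 3 = 3 + A, so A = 1.
Conserve atomic number: 1 + 1 = 2 + Z, so Z = 0.
A = 1 and Z = 0 is n — a neutron.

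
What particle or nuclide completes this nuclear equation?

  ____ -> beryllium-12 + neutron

Conserve mass number: A = 12 + 1, so A = 13.
Conserve atomic number: Z = 4 + 0, so Z = 4.
Z = 4 is beryllium, so the species is beryllium-13.

Be-13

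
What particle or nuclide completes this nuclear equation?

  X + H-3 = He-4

Conserve mass number: A + 3 = 4, so A = 1.
Conserve atomic number: Z + 1 = 2, so Z = 1.
A = 1 and Z = 1 is H-1 — a proton.

proton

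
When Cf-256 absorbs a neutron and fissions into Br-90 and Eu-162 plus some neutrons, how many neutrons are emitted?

5

Conserve mass number: 257 = 90 + 162 + k, so k = 257 − 252 = 5.
Check atomic number: 98 = 35 + 63 + 0 = 98. ✓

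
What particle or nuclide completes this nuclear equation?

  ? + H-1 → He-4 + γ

Conserve mass number: A + 1 = 4 + 0, so A = 3.
Conserve atomic number: Z + 1 = 2 + 0, so Z = 1.
A = 3 and Z = 1 is H-3 — a triton.

triton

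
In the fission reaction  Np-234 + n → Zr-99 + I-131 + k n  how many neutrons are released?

Conserve mass number: 235 = 99 + 131 + k, so k = 235 − 230 = 5.
Check atomic number: 93 = 40 + 53 + 0 = 93. ✓

5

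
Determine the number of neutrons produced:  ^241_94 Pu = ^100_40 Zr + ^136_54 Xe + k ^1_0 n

5

Conserve mass number: 241 = 100 + 136 + k, so k = 241 − 236 = 5.
Check atomic number: 94 = 40 + 54 + 0 = 94. ✓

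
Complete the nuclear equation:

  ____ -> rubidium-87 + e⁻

Conserve mass number: A = 87 + 0, so A = 87.
Conserve atomic number: Z = 37 − 1, so Z = 36.
Z = 36 is krypton, so the species is krypton-87.

Kr-87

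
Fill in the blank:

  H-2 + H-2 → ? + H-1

Conserve mass number: 2 + 2 = A + 1, so A = 3.
Conserve atomic number: 1 + 1 = Z + 1, so Z = 1.
A = 3 and Z = 1 is H-3 — a triton.

H-3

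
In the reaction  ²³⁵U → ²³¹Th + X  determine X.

Conserve mass number: 235 = 231 + A, so A = 4.
Conserve atomic number: 92 = 90 + Z, so Z = 2.
A = 4 and Z = 2 is ⁴He — an alpha particle.

alpha particle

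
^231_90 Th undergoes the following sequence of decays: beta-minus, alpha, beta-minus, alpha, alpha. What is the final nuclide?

Start: (A, Z) = (231, 90).
After β⁻: (231, 91).
After α: (227, 89).
After β⁻: (227, 90).
After α: (223, 88).
After α: (219, 86).
Z = 86 is radon.

Rn-219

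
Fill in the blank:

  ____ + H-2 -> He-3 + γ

proton

Conserve mass number: A + 2 = 3 + 0, so A = 1.
Conserve atomic number: Z + 1 = 2 + 0, so Z = 1.
A = 1 and Z = 1 is H-1 — a proton.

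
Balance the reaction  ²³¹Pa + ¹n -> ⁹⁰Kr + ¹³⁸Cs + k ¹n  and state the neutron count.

4

Conserve mass number: 232 = 90 + 138 + k, so k = 232 − 228 = 4.
Check atomic number: 91 = 36 + 55 + 0 = 91. ✓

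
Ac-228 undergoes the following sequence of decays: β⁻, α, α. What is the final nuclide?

Start: (A, Z) = (228, 89).
After β⁻: (228, 90).
After α: (224, 88).
After α: (220, 86).
Z = 86 is radon.

Rn-220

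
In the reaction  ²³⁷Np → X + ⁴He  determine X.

Conserve mass number: 237 = A + 4, so A = 233.
Conserve atomic number: 93 = Z + 2, so Z = 91.
Z = 91 is protactinium, so the species is ²³³Pa.

Pa-233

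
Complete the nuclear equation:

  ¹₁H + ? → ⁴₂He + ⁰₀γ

Conserve mass number: 1 + A = 4 + 0, so A = 3.
Conserve atomic number: 1 + Z = 2 + 0, so Z = 1.
A = 3 and Z = 1 is ³₁H — a triton.

triton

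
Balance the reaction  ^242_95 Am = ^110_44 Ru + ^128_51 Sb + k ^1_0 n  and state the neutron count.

Conserve mass number: 242 = 110 + 128 + k, so k = 242 − 238 = 4.
Check atomic number: 95 = 44 + 51 + 0 = 95. ✓

4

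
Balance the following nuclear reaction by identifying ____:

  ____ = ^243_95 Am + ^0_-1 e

Conserve mass number: A = 243 + 0, so A = 243.
Conserve atomic number: Z = 95 − 1, so Z = 94.
Z = 94 is plutonium, so the species is ^243_94 Pu.

Pu-243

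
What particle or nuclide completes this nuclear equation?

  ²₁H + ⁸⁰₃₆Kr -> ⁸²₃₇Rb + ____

Conserve mass number: 2 + 80 = 82 + A, so A = 0.
Conserve atomic number: 1 + 36 = 37 + Z, so Z = 0.
A = 0 and Z = 0 is ⁰₀γ — a gamma ray.

gamma ray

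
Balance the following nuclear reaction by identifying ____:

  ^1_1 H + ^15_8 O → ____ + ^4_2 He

Conserve mass number: 1 + 15 = A + 4, so A = 12.
Conserve atomic number: 1 + 8 = Z + 2, so Z = 7.
Z = 7 is nitrogen, so the species is ^12_7 N.

N-12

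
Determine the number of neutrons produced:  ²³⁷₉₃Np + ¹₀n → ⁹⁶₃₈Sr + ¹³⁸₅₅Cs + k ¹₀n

4

Conserve mass number: 238 = 96 + 138 + k, so k = 238 − 234 = 4.
Check atomic number: 93 = 38 + 55 + 0 = 93. ✓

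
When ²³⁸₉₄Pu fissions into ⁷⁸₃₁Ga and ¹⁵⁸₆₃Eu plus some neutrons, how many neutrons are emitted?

Conserve mass number: 238 = 78 + 158 + k, so k = 238 − 236 = 2.
Check atomic number: 94 = 31 + 63 + 0 = 94. ✓

2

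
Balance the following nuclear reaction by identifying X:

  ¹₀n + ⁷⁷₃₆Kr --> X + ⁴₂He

Se-74

Conserve mass number: 1 + 77 = A + 4, so A = 74.
Conserve atomic number: 0 + 36 = Z + 2, so Z = 34.
Z = 34 is selenium, so the species is ⁷⁴₃₄Se.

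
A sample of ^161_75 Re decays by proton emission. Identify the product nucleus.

Proton emission: mass number changes by -1, atomic number by -1.
A: 161 − 1 = 160; Z: 75 − 1 = 74.
Z = 74 is tungsten, so the daughter is ^160_74 W.

W-160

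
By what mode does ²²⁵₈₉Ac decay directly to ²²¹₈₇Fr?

alpha decay

ΔA = 221 − 225 = -4; ΔZ = 87 − 89 = -2.
A drops by 4 and Z drops by 2 — the signature of alpha emission.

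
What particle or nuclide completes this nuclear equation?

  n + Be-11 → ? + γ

Conserve mass number: 1 + 11 = A + 0, so A = 12.
Conserve atomic number: 0 + 4 = Z + 0, so Z = 4.
Z = 4 is beryllium, so the species is Be-12.

Be-12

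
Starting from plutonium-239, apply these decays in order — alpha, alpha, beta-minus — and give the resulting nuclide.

Start: (A, Z) = (239, 94).
After α: (235, 92).
After α: (231, 90).
After β⁻: (231, 91).
Z = 91 is protactinium.

Pa-231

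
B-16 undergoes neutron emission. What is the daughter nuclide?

Neutron emission: mass number changes by -1, atomic number by +0.
A: 16 − 1 = 15; Z: 5 = 5.
Z = 5 is boron, so the daughter is B-15.

B-15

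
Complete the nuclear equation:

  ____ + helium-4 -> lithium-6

Conserve mass number: A + 4 = 6, so A = 2.
Conserve atomic number: Z + 2 = 3, so Z = 1.
A = 2 and Z = 1 is hydrogen-2 — a deuteron.

deuteron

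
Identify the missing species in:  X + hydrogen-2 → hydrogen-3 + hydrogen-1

Conserve mass number: A + 2 = 3 + 1, so A = 2.
Conserve atomic number: Z + 1 = 1 + 1, so Z = 1.
A = 2 and Z = 1 is hydrogen-2 — a deuteron.

deuteron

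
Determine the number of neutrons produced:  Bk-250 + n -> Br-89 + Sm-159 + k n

Conserve mass number: 251 = 89 + 159 + k, so k = 251 − 248 = 3.
Check atomic number: 97 = 35 + 62 + 0 = 97. ✓

3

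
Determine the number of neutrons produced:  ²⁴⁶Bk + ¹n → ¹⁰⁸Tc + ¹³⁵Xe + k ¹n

4

Conserve mass number: 247 = 108 + 135 + k, so k = 247 − 243 = 4.
Check atomic number: 97 = 43 + 54 + 0 = 97. ✓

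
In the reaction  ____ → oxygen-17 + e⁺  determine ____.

F-17

Conserve mass number: A = 17 + 0, so A = 17.
Conserve atomic number: Z = 8 + 1, so Z = 9.
Z = 9 is fluorine, so the species is fluorine-17.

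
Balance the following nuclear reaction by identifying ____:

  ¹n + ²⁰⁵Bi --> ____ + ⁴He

Tl-202

Conserve mass number: 1 + 205 = A + 4, so A = 202.
Conserve atomic number: 0 + 83 = Z + 2, so Z = 81.
Z = 81 is thallium, so the species is ²⁰²Tl.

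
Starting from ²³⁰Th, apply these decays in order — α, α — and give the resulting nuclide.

Start: (A, Z) = (230, 90).
After α: (226, 88).
After α: (222, 86).
Z = 86 is radon.

Rn-222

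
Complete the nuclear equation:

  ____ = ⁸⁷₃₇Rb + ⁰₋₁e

Conserve mass number: A = 87 + 0, so A = 87.
Conserve atomic number: Z = 37 − 1, so Z = 36.
Z = 36 is krypton, so the species is ⁸⁷₃₆Kr.

Kr-87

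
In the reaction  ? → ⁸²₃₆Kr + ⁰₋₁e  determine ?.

Br-82

Conserve mass number: A = 82 + 0, so A = 82.
Conserve atomic number: Z = 36 − 1, so Z = 35.
Z = 35 is bromine, so the species is ⁸²₃₅Br.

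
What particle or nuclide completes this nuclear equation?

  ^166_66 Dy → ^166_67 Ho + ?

beta-minus particle

Conserve mass number: 166 = 166 + A, so A = 0.
Conserve atomic number: 66 = 67 + Z, so Z = -1.
A = 0 and Z = -1 is ^0_-1 e — a beta-minus particle.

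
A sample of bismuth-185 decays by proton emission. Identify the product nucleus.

Pb-184

Proton emission: mass number changes by -1, atomic number by -1.
A: 185 − 1 = 184; Z: 83 − 1 = 82.
Z = 82 is lead, so the daughter is lead-184.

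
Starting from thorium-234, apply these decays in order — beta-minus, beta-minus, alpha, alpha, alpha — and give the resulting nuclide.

Rn-222

Start: (A, Z) = (234, 90).
After β⁻: (234, 91).
After β⁻: (234, 92).
After α: (230, 90).
After α: (226, 88).
After α: (222, 86).
Z = 86 is radon.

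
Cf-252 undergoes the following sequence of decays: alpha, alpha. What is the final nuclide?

Start: (A, Z) = (252, 98).
After α: (248, 96).
After α: (244, 94).
Z = 94 is plutonium.

Pu-244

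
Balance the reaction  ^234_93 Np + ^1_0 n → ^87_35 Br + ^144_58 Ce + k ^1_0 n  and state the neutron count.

4

Conserve mass number: 235 = 87 + 144 + k, so k = 235 − 231 = 4.
Check atomic number: 93 = 35 + 58 + 0 = 93. ✓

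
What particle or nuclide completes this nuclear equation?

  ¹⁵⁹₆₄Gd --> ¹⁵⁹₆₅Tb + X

Conserve mass number: 159 = 159 + A, so A = 0.
Conserve atomic number: 64 = 65 + Z, so Z = -1.
A = 0 and Z = -1 is ⁰₋₁e — a beta-minus particle.

beta-minus particle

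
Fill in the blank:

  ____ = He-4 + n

He-5

Conserve mass number: A = 4 + 1, so A = 5.
Conserve atomic number: Z = 2 + 0, so Z = 2.
Z = 2 is helium, so the species is He-5.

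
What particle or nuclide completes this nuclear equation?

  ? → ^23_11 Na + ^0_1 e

Mg-23

Conserve mass number: A = 23 + 0, so A = 23.
Conserve atomic number: Z = 11 + 1, so Z = 12.
Z = 12 is magnesium, so the species is ^23_12 Mg.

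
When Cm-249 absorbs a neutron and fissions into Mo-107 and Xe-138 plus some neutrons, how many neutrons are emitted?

Conserve mass number: 250 = 107 + 138 + k, so k = 250 − 245 = 5.
Check atomic number: 96 = 42 + 54 + 0 = 96. ✓

5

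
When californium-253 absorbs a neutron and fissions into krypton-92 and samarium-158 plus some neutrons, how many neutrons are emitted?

4

Conserve mass number: 254 = 92 + 158 + k, so k = 254 − 250 = 4.
Check atomic number: 98 = 36 + 62 + 0 = 98. ✓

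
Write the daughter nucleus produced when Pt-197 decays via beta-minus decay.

Beta-minus decay: mass number changes by +0, atomic number by +1.
A: 197 = 197; Z: 78 + 1 = 79.
Z = 79 is gold, so the daughter is Au-197.

Au-197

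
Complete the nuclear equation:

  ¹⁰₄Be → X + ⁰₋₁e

Conserve mass number: 10 = A + 0, so A = 10.
Conserve atomic number: 4 = Z − 1, so Z = 5.
Z = 5 is boron, so the species is ¹⁰₅B.

B-10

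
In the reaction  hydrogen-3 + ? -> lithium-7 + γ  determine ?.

alpha particle

Conserve mass number: 3 + A = 7 + 0, so A = 4.
Conserve atomic number: 1 + Z = 3 + 0, so Z = 2.
A = 4 and Z = 2 is helium-4 — an alpha particle.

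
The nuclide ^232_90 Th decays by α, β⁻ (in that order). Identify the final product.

Ac-228

Start: (A, Z) = (232, 90).
After α: (228, 88).
After β⁻: (228, 89).
Z = 89 is actinium.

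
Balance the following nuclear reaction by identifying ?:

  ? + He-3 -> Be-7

Conserve mass number: A + 3 = 7, so A = 4.
Conserve atomic number: Z + 2 = 4, so Z = 2.
A = 4 and Z = 2 is He-4 — an alpha particle.

alpha particle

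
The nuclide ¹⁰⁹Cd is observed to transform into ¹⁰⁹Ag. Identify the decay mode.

ΔA = 109 − 109 = 0; ΔZ = 47 − 48 = -1.
A is unchanged and Z drops by 1 — a proton has become a neutron (β⁺ emission or electron capture).

beta-plus decay or electron capture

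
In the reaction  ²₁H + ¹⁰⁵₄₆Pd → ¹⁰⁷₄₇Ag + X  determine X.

Conserve mass number: 2 + 105 = 107 + A, so A = 0.
Conserve atomic number: 1 + 46 = 47 + Z, so Z = 0.
A = 0 and Z = 0 is ⁰₀γ — a gamma ray.

gamma ray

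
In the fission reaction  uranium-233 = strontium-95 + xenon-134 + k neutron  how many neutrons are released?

4

Conserve mass number: 233 = 95 + 134 + k, so k = 233 − 229 = 4.
Check atomic number: 92 = 38 + 54 + 0 = 92. ✓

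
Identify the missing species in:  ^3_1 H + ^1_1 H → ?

He-4

Conserve mass number: 3 + 1 = A, so A = 4.
Conserve atomic number: 1 + 1 = Z, so Z = 2.
A = 4 and Z = 2 is ^4_2 He — an alpha particle.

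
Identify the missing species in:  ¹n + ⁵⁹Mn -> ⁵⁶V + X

Conserve mass number: 1 + 59 = 56 + A, so A = 4.
Conserve atomic number: 0 + 25 = 23 + Z, so Z = 2.
A = 4 and Z = 2 is ⁴He — an alpha particle.

alpha particle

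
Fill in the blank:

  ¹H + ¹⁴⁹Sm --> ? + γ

Conserve mass number: 1 + 149 = A + 0, so A = 150.
Conserve atomic number: 1 + 62 = Z + 0, so Z = 63.
Z = 63 is europium, so the species is ¹⁵⁰Eu.

Eu-150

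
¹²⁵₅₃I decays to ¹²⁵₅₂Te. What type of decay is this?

ΔA = 125 − 125 = 0; ΔZ = 52 − 53 = -1.
A is unchanged and Z drops by 1 — a proton has become a neutron (β⁺ emission or electron capture).

beta-plus decay or electron capture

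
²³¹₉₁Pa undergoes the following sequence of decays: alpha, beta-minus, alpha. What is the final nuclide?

Start: (A, Z) = (231, 91).
After α: (227, 89).
After β⁻: (227, 90).
After α: (223, 88).
Z = 88 is radium.

Ra-223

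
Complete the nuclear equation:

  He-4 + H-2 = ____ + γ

Li-6

Conserve mass number: 4 + 2 = A + 0, so A = 6.
Conserve atomic number: 2 + 1 = Z + 0, so Z = 3.
Z = 3 is lithium, so the species is Li-6.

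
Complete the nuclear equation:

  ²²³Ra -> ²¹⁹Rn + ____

Conserve mass number: 223 = 219 + A, so A = 4.
Conserve atomic number: 88 = 86 + Z, so Z = 2.
A = 4 and Z = 2 is ⁴He — an alpha particle.

alpha particle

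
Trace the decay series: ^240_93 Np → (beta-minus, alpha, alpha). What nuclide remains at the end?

Start: (A, Z) = (240, 93).
After β⁻: (240, 94).
After α: (236, 92).
After α: (232, 90).
Z = 90 is thorium.

Th-232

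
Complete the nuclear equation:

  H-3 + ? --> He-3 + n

proton

Conserve mass number: 3 + A = 3 + 1, so A = 1.
Conserve atomic number: 1 + Z = 2 + 0, so Z = 1.
A = 1 and Z = 1 is H-1 — a proton.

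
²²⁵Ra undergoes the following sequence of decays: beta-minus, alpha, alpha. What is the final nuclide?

Start: (A, Z) = (225, 88).
After β⁻: (225, 89).
After α: (221, 87).
After α: (217, 85).
Z = 85 is astatine.

At-217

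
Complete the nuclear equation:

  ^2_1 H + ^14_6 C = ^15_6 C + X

Conserve mass number: 2 + 14 = 15 + A, so A = 1.
Conserve atomic number: 1 + 6 = 6 + Z, so Z = 1.
A = 1 and Z = 1 is ^1_1 H — a proton.

proton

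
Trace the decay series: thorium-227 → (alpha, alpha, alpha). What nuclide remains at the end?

Po-215

Start: (A, Z) = (227, 90).
After α: (223, 88).
After α: (219, 86).
After α: (215, 84).
Z = 84 is polonium.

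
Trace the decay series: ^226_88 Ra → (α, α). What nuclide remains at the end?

Po-218

Start: (A, Z) = (226, 88).
After α: (222, 86).
After α: (218, 84).
Z = 84 is polonium.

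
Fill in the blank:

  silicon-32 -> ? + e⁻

Conserve mass number: 32 = A + 0, so A = 32.
Conserve atomic number: 14 = Z − 1, so Z = 15.
Z = 15 is phosphorus, so the species is phosphorus-32.

P-32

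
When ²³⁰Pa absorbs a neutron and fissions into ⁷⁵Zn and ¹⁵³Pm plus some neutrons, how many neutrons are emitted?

3

Conserve mass number: 231 = 75 + 153 + k, so k = 231 − 228 = 3.
Check atomic number: 91 = 30 + 61 + 0 = 91. ✓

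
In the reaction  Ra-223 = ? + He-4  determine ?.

Rn-219

Conserve mass number: 223 = A + 4, so A = 219.
Conserve atomic number: 88 = Z + 2, so Z = 86.
Z = 86 is radon, so the species is Rn-219.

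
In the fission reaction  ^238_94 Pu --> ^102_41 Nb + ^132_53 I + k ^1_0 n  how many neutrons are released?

Conserve mass number: 238 = 102 + 132 + k, so k = 238 − 234 = 4.
Check atomic number: 94 = 41 + 53 + 0 = 94. ✓

4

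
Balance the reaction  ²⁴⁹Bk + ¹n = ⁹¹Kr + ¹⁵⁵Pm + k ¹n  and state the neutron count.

Conserve mass number: 250 = 91 + 155 + k, so k = 250 − 246 = 4.
Check atomic number: 97 = 36 + 61 + 0 = 97. ✓

4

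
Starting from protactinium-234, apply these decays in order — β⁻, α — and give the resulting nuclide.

Th-230

Start: (A, Z) = (234, 91).
After β⁻: (234, 92).
After α: (230, 90).
Z = 90 is thorium.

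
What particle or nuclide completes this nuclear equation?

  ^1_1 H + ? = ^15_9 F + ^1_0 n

O-15

Conserve mass number: 1 + A = 15 + 1, so A = 15.
Conserve atomic number: 1 + Z = 9 + 0, so Z = 8.
Z = 8 is oxygen, so the species is ^15_8 O.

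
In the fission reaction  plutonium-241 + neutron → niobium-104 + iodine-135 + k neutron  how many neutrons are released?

3

Conserve mass number: 242 = 104 + 135 + k, so k = 242 − 239 = 3.
Check atomic number: 94 = 41 + 53 + 0 = 94. ✓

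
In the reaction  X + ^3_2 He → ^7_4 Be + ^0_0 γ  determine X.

Conserve mass number: A + 3 = 7 + 0, so A = 4.
Conserve atomic number: Z + 2 = 4 + 0, so Z = 2.
A = 4 and Z = 2 is ^4_2 He — an alpha particle.

alpha particle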